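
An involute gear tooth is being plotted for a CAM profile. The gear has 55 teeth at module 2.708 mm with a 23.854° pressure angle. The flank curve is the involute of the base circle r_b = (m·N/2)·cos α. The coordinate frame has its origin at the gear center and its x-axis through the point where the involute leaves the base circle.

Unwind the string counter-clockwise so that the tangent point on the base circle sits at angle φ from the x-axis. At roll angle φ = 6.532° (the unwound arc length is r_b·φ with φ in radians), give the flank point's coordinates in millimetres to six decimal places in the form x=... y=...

pitch radius r_p = m·N/2 = 2.708·55/2 = 74.470000
base radius r_b = r_p·cos α = 74.470000·cos 23.854° = 68.108693
roll angle φ = 6.532° = 0.11400491 rad
x = r_b·(cos φ + φ·sin φ) = 68.108693·(0.99350848 + 0.11400491·0.11375811) = 68.549864
y = r_b·(sin φ − φ·cos φ) = 68.108693·(0.11375811 − 0.11400491·0.99350848) = 0.033596

x=68.549864 y=0.033596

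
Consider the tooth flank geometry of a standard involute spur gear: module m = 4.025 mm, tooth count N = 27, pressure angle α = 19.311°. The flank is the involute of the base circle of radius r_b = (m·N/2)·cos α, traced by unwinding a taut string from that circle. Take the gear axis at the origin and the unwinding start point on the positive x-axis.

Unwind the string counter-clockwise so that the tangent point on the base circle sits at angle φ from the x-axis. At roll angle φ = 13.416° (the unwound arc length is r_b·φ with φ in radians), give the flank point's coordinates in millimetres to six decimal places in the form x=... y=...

x=52.666919 y=0.218247

pitch radius r_p = m·N/2 = 4.025·27/2 = 54.337500
base radius r_b = r_p·cos α = 54.337500·cos 19.311° = 51.280335
roll angle φ = 13.416° = 0.23415337 rad
x = r_b·(cos φ + φ·sin φ) = 51.280335·(0.97271112 + 0.23415337·0.23201954) = 52.666919
y = r_b·(sin φ − φ·cos φ) = 51.280335·(0.23201954 − 0.23415337·0.97271112) = 0.218247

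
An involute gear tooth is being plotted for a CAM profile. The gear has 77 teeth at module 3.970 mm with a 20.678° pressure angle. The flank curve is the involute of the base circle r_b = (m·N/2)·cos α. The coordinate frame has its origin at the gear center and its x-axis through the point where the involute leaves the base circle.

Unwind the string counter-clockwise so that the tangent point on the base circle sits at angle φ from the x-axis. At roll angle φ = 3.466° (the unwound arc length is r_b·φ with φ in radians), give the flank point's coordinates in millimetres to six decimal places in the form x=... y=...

pitch radius r_p = m·N/2 = 3.970·77/2 = 152.845000
base radius r_b = r_p·cos α = 152.845000·cos 20.678° = 142.998677
roll angle φ = 3.466° = 0.06049311 rad
x = r_b·(cos φ + φ·sin φ) = 142.998677·(0.99817085 + 0.06049311·0.06045622) = 143.260084
y = r_b·(sin φ − φ·cos φ) = 142.998677·(0.06045622 − 0.06049311·0.99817085) = 0.010548

x=143.260084 y=0.010548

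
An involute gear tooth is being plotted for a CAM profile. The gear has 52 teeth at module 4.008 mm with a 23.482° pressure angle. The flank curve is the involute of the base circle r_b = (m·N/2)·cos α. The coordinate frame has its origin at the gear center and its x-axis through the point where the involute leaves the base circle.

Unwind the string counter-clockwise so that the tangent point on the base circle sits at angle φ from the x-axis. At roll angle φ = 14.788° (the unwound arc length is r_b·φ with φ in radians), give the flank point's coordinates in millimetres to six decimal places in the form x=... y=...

x=98.708702 y=0.544129

pitch radius r_p = m·N/2 = 4.008·52/2 = 104.208000
base radius r_b = r_p·cos α = 104.208000·cos 23.482° = 95.578046
roll angle φ = 14.788° = 0.25809929 rad
x = r_b·(cos φ + φ·sin φ) = 95.578046·(0.96687687 + 0.25809929·0.25524326) = 98.708702
y = r_b·(sin φ − φ·cos φ) = 95.578046·(0.25524326 − 0.25809929·0.96687687) = 0.544129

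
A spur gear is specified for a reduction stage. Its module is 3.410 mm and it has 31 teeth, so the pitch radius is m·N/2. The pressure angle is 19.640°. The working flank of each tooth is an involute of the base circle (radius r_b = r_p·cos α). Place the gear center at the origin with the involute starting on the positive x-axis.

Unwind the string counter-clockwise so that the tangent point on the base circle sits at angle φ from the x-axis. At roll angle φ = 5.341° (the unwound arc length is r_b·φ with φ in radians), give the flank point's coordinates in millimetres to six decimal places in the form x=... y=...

x=49.995871 y=0.013429

pitch radius r_p = m·N/2 = 3.410·31/2 = 52.855000
base radius r_b = r_p·cos α = 52.855000·cos 19.640° = 49.780056
roll angle φ = 5.341° = 0.09321804 rad
x = r_b·(cos φ + φ·sin φ) = 49.780056·(0.99565834 + 0.09321804·0.09308309) = 49.995871
y = r_b·(sin φ − φ·cos φ) = 49.780056·(0.09308309 − 0.09321804·0.99565834) = 0.013429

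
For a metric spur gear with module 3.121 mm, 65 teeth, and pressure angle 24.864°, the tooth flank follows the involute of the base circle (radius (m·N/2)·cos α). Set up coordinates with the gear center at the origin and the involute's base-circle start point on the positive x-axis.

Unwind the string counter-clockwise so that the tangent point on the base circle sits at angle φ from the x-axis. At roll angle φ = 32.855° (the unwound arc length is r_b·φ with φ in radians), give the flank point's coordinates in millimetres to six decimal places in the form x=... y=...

x=105.939998 y=5.596276

pitch radius r_p = m·N/2 = 3.121·65/2 = 101.432500
base radius r_b = r_p·cos α = 101.432500·cos 24.864° = 92.030557
roll angle φ = 32.855° = 0.57342793 rad
x = r_b·(cos φ + φ·sin φ) = 92.030557·(0.84004621 + 0.57342793·0.54251485) = 105.939998
y = r_b·(sin φ − φ·cos φ) = 92.030557·(0.54251485 − 0.57342793·0.84004621) = 5.596276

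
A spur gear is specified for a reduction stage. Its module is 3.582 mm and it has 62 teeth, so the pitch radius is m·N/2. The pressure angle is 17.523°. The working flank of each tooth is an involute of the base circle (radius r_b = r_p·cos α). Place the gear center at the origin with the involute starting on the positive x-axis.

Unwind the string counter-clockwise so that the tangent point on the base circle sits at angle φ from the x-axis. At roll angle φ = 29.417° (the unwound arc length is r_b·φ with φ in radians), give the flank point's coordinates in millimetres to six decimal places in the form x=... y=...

x=118.939262 y=4.652283

pitch radius r_p = m·N/2 = 3.582·62/2 = 111.042000
base radius r_b = r_p·cos α = 111.042000·cos 17.523° = 105.889225
roll angle φ = 29.417° = 0.51342351 rad
x = r_b·(cos φ + φ·sin φ) = 105.889225·(0.87106812 + 0.51342351·0.49116223) = 118.939262
y = r_b·(sin φ − φ·cos φ) = 105.889225·(0.49116223 − 0.51342351·0.87106812) = 4.652283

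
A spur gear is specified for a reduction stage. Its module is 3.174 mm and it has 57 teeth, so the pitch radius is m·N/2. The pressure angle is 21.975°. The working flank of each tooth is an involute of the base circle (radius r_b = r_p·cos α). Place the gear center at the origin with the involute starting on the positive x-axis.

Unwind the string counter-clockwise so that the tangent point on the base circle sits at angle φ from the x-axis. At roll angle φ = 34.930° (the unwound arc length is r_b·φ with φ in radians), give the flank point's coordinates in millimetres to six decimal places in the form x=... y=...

x=98.056990 y=6.103415

pitch radius r_p = m·N/2 = 3.174·57/2 = 90.459000
base radius r_b = r_p·cos α = 90.459000·cos 21.975° = 83.886902
roll angle φ = 34.930° = 0.60964351 rad
x = r_b·(cos φ + φ·sin φ) = 83.886902·(0.81985219 + 0.60964351·0.57257523) = 98.056990
y = r_b·(sin φ − φ·cos φ) = 83.886902·(0.57257523 − 0.60964351·0.81985219) = 6.103415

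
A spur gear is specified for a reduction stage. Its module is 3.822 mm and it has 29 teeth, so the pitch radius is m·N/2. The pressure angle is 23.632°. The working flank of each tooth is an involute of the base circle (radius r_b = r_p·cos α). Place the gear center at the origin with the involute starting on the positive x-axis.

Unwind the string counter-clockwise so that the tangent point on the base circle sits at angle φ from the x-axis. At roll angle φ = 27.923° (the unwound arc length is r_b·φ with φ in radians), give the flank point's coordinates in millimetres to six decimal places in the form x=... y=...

pitch radius r_p = m·N/2 = 3.822·29/2 = 55.419000
base radius r_b = r_p·cos α = 55.419000·cos 23.632° = 50.771507
roll angle φ = 27.923° = 0.48734829 rad
x = r_b·(cos φ + φ·sin φ) = 50.771507·(0.88357772 + 0.48734829·0.46828454) = 56.447527
y = r_b·(sin φ − φ·cos φ) = 50.771507·(0.46828454 − 0.48734829·0.88357772) = 1.912789

x=56.447527 y=1.912789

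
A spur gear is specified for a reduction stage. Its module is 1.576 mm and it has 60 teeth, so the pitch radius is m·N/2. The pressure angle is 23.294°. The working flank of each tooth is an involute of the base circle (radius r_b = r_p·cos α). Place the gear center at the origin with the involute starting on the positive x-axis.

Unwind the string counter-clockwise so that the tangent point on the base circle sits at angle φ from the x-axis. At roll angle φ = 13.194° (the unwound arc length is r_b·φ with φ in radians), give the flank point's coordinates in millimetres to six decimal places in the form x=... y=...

x=44.562290 y=0.175827

pitch radius r_p = m·N/2 = 1.576·60/2 = 47.280000
base radius r_b = r_p·cos α = 47.280000·cos 23.294° = 43.426103
roll angle φ = 13.194° = 0.23027874 rad
x = r_b·(cos φ + φ·sin φ) = 43.426103·(0.97360281 + 0.23027874·0.22824892) = 44.562290
y = r_b·(sin φ − φ·cos φ) = 43.426103·(0.22824892 − 0.23027874·0.97360281) = 0.175827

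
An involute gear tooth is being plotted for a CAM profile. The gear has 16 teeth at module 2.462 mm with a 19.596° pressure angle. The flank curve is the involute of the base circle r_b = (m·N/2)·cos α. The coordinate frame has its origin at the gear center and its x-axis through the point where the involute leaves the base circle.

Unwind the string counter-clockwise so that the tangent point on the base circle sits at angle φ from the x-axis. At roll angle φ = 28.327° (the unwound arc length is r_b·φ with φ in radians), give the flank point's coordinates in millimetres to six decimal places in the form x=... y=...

x=20.686253 y=0.729333

pitch radius r_p = m·N/2 = 2.462·16/2 = 19.696000
base radius r_b = r_p·cos α = 19.696000·cos 19.596° = 18.555225
roll angle φ = 28.327° = 0.49439942 rad
x = r_b·(cos φ + φ·sin φ) = 18.555225·(0.88025385 + 0.49439942·0.47450307) = 20.686253
y = r_b·(sin φ − φ·cos φ) = 18.555225·(0.47450307 − 0.49439942·0.88025385) = 0.729333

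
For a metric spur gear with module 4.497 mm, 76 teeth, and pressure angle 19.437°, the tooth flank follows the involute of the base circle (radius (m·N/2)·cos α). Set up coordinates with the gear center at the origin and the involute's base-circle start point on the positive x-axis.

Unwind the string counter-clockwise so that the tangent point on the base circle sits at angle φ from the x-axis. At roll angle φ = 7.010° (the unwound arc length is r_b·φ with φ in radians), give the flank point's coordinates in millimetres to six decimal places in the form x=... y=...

x=162.348447 y=0.098228

pitch radius r_p = m·N/2 = 4.497·76/2 = 170.886000
base radius r_b = r_p·cos α = 170.886000·cos 19.437° = 161.146858
roll angle φ = 7.010° = 0.12234758 rad
x = r_b·(cos φ + φ·sin φ) = 161.146858·(0.99252487 + 0.12234758·0.12204257) = 162.348447
y = r_b·(sin φ − φ·cos φ) = 161.146858·(0.12204257 − 0.12234758·0.99252487) = 0.098228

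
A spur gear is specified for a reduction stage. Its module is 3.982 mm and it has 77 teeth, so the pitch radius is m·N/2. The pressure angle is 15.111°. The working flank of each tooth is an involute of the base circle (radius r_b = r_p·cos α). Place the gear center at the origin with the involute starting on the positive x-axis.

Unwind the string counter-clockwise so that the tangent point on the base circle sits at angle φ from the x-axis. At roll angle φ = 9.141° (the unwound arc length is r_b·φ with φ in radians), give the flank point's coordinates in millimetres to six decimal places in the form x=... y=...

x=149.877686 y=0.199832

pitch radius r_p = m·N/2 = 3.982·77/2 = 153.307000
base radius r_b = r_p·cos α = 153.307000·cos 15.111° = 148.006043
roll angle φ = 9.141° = 0.15954055 rad
x = r_b·(cos φ + φ·sin φ) = 148.006043·(0.98730038 + 0.15954055·0.15886461) = 149.877686
y = r_b·(sin φ − φ·cos φ) = 148.006043·(0.15886461 − 0.15954055·0.98730038) = 0.199832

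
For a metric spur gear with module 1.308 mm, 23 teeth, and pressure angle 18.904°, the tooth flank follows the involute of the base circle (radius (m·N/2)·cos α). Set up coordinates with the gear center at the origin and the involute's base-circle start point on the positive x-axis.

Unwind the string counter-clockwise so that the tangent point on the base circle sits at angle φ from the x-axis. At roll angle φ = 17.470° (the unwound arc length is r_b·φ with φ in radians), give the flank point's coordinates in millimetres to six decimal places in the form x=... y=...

x=14.876889 y=0.133221

pitch radius r_p = m·N/2 = 1.308·23/2 = 15.042000
base radius r_b = r_p·cos α = 15.042000·cos 18.904° = 14.230676
roll angle φ = 17.470° = 0.30490902 rad
x = r_b·(cos φ + φ·sin φ) = 14.230676·(0.95387427 + 0.30490902·0.30020639) = 14.876889
y = r_b·(sin φ − φ·cos φ) = 14.230676·(0.30020639 − 0.30490902·0.95387427) = 0.133221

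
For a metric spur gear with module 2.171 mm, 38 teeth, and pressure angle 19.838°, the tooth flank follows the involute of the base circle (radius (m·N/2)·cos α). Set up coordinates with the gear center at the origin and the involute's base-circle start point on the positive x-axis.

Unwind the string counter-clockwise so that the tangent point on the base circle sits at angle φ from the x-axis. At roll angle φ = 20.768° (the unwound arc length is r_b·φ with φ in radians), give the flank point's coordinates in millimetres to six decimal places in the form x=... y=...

x=41.266934 y=0.607886

pitch radius r_p = m·N/2 = 2.171·38/2 = 41.249000
base radius r_b = r_p·cos α = 41.249000·cos 19.838° = 38.801115
roll angle φ = 20.768° = 0.36246998 rad
x = r_b·(cos φ + φ·sin φ) = 38.801115·(0.93502386 + 0.36246998·0.35458480) = 41.266934
y = r_b·(sin φ − φ·cos φ) = 38.801115·(0.35458480 − 0.36246998·0.93502386) = 0.607886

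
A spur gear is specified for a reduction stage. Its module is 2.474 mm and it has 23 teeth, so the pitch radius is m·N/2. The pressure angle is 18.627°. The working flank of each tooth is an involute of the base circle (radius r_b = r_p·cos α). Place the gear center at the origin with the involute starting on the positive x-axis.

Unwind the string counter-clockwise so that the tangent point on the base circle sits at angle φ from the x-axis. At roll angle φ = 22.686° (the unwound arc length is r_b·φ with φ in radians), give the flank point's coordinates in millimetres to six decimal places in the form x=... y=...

x=28.991919 y=0.549151

pitch radius r_p = m·N/2 = 2.474·23/2 = 28.451000
base radius r_b = r_p·cos α = 28.451000·cos 18.627° = 26.960680
roll angle φ = 22.686° = 0.39594539 rad
x = r_b·(cos φ + φ·sin φ) = 26.960680·(0.92263236 + 0.39594539·0.38568061) = 28.991919
y = r_b·(sin φ − φ·cos φ) = 26.960680·(0.38568061 − 0.39594539·0.92263236) = 0.549151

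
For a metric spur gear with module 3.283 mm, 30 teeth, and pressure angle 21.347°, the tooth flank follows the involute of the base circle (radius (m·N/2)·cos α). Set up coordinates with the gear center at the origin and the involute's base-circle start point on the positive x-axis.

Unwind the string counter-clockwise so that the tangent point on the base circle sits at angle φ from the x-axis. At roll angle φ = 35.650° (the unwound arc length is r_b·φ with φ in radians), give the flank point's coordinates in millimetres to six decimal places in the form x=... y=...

x=53.903919 y=3.542232

pitch radius r_p = m·N/2 = 3.283·30/2 = 49.245000
base radius r_b = r_p·cos α = 49.245000·cos 21.347° = 45.866445
roll angle φ = 35.650° = 0.62220988 rad
x = r_b·(cos φ + φ·sin φ) = 45.866445·(0.81259245 + 0.62220988·0.58283231) = 53.903919
y = r_b·(sin φ − φ·cos φ) = 45.866445·(0.58283231 − 0.62220988·0.81259245) = 3.542232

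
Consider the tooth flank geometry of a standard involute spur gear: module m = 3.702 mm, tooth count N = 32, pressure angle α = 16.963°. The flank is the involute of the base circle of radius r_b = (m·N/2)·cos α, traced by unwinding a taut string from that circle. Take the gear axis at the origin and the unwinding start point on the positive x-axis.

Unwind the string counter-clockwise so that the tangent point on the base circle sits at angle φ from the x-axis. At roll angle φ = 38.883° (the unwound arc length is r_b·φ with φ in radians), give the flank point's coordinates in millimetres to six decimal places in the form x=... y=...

x=68.237072 y=5.634998

pitch radius r_p = m·N/2 = 3.702·32/2 = 59.232000
base radius r_b = r_p·cos α = 59.232000·cos 16.963° = 56.655015
roll angle φ = 38.883° = 0.67863637 rad
x = r_b·(cos φ + φ·sin φ) = 56.655015·(0.77842943 + 0.67863637·0.62773212) = 68.237072
y = r_b·(sin φ − φ·cos φ) = 56.655015·(0.62773212 − 0.67863637·0.77842943) = 5.634998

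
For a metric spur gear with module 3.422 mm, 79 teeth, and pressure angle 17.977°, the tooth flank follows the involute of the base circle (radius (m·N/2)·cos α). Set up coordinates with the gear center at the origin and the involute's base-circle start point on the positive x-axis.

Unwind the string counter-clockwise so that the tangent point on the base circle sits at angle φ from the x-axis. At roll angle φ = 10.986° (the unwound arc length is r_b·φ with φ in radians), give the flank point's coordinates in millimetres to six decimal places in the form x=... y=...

x=130.911873 y=0.301004

pitch radius r_p = m·N/2 = 3.422·79/2 = 135.169000
base radius r_b = r_p·cos α = 135.169000·cos 17.977° = 128.570115
roll angle φ = 10.986° = 0.19174187 rad
x = r_b·(cos φ + φ·sin φ) = 128.570115·(0.98167378 + 0.19174187·0.19056913) = 130.911873
y = r_b·(sin φ − φ·cos φ) = 128.570115·(0.19056913 − 0.19174187·0.98167378) = 0.301004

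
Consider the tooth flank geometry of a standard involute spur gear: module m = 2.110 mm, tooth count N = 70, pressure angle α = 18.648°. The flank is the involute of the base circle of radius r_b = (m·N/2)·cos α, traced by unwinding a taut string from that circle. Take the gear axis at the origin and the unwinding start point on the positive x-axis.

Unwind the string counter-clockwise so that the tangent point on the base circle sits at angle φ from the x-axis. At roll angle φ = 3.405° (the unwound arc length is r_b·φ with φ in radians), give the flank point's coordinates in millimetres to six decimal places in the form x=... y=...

x=70.096393 y=0.004894

pitch radius r_p = m·N/2 = 2.110·70/2 = 73.850000
base radius r_b = r_p·cos α = 73.850000·cos 18.648° = 69.972939
roll angle φ = 3.405° = 0.05942846 rad
x = r_b·(cos φ + φ·sin φ) = 69.972939·(0.99823465 + 0.05942846·0.05939349) = 70.096393
y = r_b·(sin φ − φ·cos φ) = 69.972939·(0.05939349 − 0.05942846·0.99823465) = 0.004894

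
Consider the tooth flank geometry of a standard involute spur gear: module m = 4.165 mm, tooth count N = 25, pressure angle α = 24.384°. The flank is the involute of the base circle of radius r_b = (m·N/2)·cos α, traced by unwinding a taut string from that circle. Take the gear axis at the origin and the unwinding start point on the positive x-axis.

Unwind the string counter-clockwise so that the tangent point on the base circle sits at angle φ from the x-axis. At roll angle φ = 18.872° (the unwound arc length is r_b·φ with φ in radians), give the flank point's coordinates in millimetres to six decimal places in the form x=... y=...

pitch radius r_p = m·N/2 = 4.165·25/2 = 52.062500
base radius r_b = r_p·cos α = 52.062500·cos 24.384° = 47.418472
roll angle φ = 18.872° = 0.32937854 rad
x = r_b·(cos φ + φ·sin φ) = 47.418472·(0.94624354 + 0.32937854·0.32345504) = 49.921347
y = r_b·(sin φ − φ·cos φ) = 47.418472·(0.32345504 − 0.32937854·0.94624354) = 0.558719

x=49.921347 y=0.558719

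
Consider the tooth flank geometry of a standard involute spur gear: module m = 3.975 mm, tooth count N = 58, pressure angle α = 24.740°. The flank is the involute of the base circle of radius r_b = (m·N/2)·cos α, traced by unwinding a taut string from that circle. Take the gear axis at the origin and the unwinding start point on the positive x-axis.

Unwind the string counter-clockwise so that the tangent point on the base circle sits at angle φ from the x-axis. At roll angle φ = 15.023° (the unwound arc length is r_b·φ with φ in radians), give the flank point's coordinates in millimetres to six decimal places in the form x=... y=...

pitch radius r_p = m·N/2 = 3.975·58/2 = 115.275000
base radius r_b = r_p·cos α = 115.275000·cos 24.740° = 104.694626
roll angle φ = 15.023° = 0.26220081 rad
x = r_b·(cos φ + φ·sin φ) = 104.694626·(0.96582185 + 0.26220081·0.25920677) = 108.231847
y = r_b·(sin φ − φ·cos φ) = 104.694626·(0.25920677 − 0.26220081·0.96582185) = 0.624765

x=108.231847 y=0.624765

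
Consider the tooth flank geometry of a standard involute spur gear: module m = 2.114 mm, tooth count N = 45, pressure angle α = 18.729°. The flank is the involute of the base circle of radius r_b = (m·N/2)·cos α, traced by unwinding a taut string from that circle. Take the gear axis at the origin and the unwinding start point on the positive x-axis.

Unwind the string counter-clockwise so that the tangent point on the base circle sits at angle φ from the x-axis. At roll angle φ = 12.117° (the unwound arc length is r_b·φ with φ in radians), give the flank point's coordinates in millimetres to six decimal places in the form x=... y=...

x=46.042433 y=0.141388

pitch radius r_p = m·N/2 = 2.114·45/2 = 47.565000
base radius r_b = r_p·cos α = 47.565000·cos 18.729° = 45.046332
roll angle φ = 12.117° = 0.21148155 rad
x = r_b·(cos φ + φ·sin φ) = 45.046332·(0.97772100 + 0.21148155·0.20990867) = 46.042433
y = r_b·(sin φ − φ·cos φ) = 45.046332·(0.20990867 − 0.21148155·0.97772100) = 0.141388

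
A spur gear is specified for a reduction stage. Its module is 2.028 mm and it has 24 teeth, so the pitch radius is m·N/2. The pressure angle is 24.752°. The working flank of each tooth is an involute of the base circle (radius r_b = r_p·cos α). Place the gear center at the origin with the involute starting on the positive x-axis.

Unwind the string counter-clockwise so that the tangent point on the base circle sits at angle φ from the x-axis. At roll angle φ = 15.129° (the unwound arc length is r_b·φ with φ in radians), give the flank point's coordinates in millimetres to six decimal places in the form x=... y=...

x=22.857284 y=0.134681

pitch radius r_p = m·N/2 = 2.028·24/2 = 24.336000
base radius r_b = r_p·cos α = 24.336000·cos 24.752° = 22.100217
roll angle φ = 15.129° = 0.26405086 rad
x = r_b·(cos φ + φ·sin φ) = 22.100217·(0.96534065 + 0.26405086·0.26099314) = 22.857284
y = r_b·(sin φ − φ·cos φ) = 22.100217·(0.26099314 − 0.26405086·0.96534065) = 0.134681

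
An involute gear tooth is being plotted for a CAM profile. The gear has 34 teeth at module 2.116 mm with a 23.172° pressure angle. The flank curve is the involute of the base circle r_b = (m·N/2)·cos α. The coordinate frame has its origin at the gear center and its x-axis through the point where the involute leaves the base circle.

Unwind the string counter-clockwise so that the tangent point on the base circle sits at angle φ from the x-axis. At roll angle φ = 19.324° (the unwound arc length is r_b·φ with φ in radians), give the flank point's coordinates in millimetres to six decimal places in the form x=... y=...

pitch radius r_p = m·N/2 = 2.116·34/2 = 35.972000
base radius r_b = r_p·cos α = 35.972000·cos 23.172° = 33.070058
roll angle φ = 19.324° = 0.33726742 rad
x = r_b·(cos φ + φ·sin φ) = 33.070058·(0.94366242 + 0.33726742·0.33090970) = 34.897757
y = r_b·(sin φ − φ·cos φ) = 33.070058·(0.33090970 − 0.33726742·0.94366242) = 0.418108

x=34.897757 y=0.418108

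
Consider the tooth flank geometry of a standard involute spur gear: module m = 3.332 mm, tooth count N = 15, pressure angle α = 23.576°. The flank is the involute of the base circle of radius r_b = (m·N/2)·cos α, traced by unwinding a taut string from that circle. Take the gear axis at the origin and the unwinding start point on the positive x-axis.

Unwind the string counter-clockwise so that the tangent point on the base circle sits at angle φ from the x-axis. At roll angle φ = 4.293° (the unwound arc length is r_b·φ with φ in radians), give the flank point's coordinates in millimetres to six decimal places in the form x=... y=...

pitch radius r_p = m·N/2 = 3.332·15/2 = 24.990000
base radius r_b = r_p·cos α = 24.990000·cos 23.576° = 22.904093
roll angle φ = 4.293° = 0.07492698 rad
x = r_b·(cos φ + φ·sin φ) = 22.904093·(0.99719429 + 0.07492698·0.07485690) = 22.968296
y = r_b·(sin φ − φ·cos φ) = 22.904093·(0.07485690 − 0.07492698·0.99719429) = 0.003210

x=22.968296 y=0.003210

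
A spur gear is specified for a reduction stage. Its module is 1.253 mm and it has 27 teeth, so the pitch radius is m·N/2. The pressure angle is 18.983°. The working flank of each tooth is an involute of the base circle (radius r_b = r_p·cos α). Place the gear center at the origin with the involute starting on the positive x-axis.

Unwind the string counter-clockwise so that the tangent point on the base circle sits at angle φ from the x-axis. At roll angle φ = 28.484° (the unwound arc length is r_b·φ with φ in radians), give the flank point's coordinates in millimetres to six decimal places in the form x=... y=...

x=17.851722 y=0.639060

pitch radius r_p = m·N/2 = 1.253·27/2 = 16.915500
base radius r_b = r_p·cos α = 16.915500·cos 18.983° = 15.995553
roll angle φ = 28.484° = 0.49713958 rad
x = r_b·(cos φ + φ·sin φ) = 15.995553·(0.87895033 + 0.49713958·0.47691333) = 17.851722
y = r_b·(sin φ − φ·cos φ) = 15.995553·(0.47691333 − 0.49713958·0.87895033) = 0.639060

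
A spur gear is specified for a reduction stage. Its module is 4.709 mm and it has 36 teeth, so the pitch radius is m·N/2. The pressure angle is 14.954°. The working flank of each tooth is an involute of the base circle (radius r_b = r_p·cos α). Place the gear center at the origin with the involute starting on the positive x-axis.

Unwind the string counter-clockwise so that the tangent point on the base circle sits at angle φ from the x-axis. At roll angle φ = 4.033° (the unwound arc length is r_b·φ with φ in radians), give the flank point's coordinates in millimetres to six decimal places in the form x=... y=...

x=82.094011 y=0.009515

pitch radius r_p = m·N/2 = 4.709·36/2 = 84.762000
base radius r_b = r_p·cos α = 84.762000·cos 14.954° = 81.891391
roll angle φ = 4.033° = 0.07038913 rad
x = r_b·(cos φ + φ·sin φ) = 81.891391·(0.99752371 + 0.07038913·0.07033102) = 82.094011
y = r_b·(sin φ − φ·cos φ) = 81.891391·(0.07033102 − 0.07038913·0.99752371) = 0.009515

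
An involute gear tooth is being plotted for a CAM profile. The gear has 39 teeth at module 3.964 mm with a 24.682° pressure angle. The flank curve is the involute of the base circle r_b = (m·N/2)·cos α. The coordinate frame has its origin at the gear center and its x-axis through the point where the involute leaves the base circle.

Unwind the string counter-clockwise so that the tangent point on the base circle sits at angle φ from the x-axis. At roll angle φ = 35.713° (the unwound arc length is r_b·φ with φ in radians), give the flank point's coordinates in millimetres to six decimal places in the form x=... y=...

pitch radius r_p = m·N/2 = 3.964·39/2 = 77.298000
base radius r_b = r_p·cos α = 77.298000·cos 24.682° = 70.236009
roll angle φ = 35.713° = 0.62330944 rad
x = r_b·(cos φ + φ·sin φ) = 70.236009·(0.81195110 + 0.62330944·0.58372545) = 82.582986
y = r_b·(sin φ − φ·cos φ) = 70.236009·(0.58372545 − 0.62330944·0.81195110) = 5.452328

x=82.582986 y=5.452328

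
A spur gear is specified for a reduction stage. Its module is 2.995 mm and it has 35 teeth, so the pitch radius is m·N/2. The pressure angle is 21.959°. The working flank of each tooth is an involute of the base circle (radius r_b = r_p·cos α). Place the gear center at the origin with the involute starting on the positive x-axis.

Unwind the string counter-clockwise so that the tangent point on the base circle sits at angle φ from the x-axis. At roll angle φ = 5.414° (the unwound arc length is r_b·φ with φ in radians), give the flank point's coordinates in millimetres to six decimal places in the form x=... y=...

x=48.826591 y=0.013659

pitch radius r_p = m·N/2 = 2.995·35/2 = 52.412500
base radius r_b = r_p·cos α = 52.412500·cos 21.959° = 48.610061
roll angle φ = 5.414° = 0.09449213 rad
x = r_b·(cos φ + φ·sin φ) = 48.610061·(0.99553894 + 0.09449213·0.09435157) = 48.826591
y = r_b·(sin φ − φ·cos φ) = 48.610061·(0.09435157 − 0.09449213·0.99553894) = 0.013659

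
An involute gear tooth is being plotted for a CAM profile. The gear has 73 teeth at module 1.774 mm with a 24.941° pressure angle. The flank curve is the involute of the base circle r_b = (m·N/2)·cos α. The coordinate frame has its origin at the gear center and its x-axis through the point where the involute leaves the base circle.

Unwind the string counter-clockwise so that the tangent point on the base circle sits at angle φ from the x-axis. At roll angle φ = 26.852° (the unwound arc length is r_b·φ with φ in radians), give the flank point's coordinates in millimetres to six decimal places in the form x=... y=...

x=64.810490 y=1.970617

pitch radius r_p = m·N/2 = 1.774·73/2 = 64.751000
base radius r_b = r_p·cos α = 64.751000·cos 24.941° = 58.712483
roll angle φ = 26.852° = 0.46865581 rad
x = r_b·(cos φ + φ·sin φ) = 58.712483·(0.89217625 + 0.46865581·0.45168744) = 64.810490
y = r_b·(sin φ − φ·cos φ) = 58.712483·(0.45168744 − 0.46865581·0.89217625) = 1.970617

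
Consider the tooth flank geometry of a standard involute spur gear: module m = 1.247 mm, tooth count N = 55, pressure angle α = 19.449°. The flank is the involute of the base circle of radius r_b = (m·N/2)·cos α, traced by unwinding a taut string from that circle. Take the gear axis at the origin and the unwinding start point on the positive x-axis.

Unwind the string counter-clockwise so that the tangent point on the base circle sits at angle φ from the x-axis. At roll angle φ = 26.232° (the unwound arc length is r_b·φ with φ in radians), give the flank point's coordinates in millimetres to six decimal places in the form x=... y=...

x=35.549161 y=1.012877

pitch radius r_p = m·N/2 = 1.247·55/2 = 34.292500
base radius r_b = r_p·cos α = 34.292500·cos 19.449° = 32.335710
roll angle φ = 26.232° = 0.45783477 rad
x = r_b·(cos φ + φ·sin φ) = 32.335710·(0.89701165 + 0.45783477·0.44200691) = 35.549161
y = r_b·(sin φ − φ·cos φ) = 32.335710·(0.44200691 − 0.45783477·0.89701165) = 1.012877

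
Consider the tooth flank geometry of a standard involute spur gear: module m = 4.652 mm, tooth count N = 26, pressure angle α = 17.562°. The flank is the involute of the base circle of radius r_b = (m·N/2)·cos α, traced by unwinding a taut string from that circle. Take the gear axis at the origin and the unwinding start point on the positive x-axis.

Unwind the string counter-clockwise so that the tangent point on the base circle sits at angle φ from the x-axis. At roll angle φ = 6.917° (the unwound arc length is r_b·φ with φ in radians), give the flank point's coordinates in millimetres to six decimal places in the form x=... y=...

x=58.075904 y=0.033766

pitch radius r_p = m·N/2 = 4.652·26/2 = 60.476000
base radius r_b = r_p·cos α = 60.476000·cos 17.562° = 57.657274
roll angle φ = 6.917° = 0.12072442 rad
x = r_b·(cos φ + φ·sin φ) = 57.657274·(0.99272165 + 0.12072442·0.12043139) = 58.075904
y = r_b·(sin φ − φ·cos φ) = 57.657274·(0.12043139 − 0.12072442·0.99272165) = 0.033766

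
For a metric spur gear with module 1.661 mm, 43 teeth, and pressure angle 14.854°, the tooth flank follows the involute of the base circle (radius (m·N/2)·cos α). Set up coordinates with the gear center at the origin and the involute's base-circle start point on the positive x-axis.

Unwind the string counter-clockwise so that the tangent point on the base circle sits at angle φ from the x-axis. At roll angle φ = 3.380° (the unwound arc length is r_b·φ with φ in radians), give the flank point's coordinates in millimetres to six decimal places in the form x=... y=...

x=34.578111 y=0.002361

pitch radius r_p = m·N/2 = 1.661·43/2 = 35.711500
base radius r_b = r_p·cos α = 35.711500·cos 14.854° = 34.518100
roll angle φ = 3.380° = 0.05899213 rad
x = r_b·(cos φ + φ·sin φ) = 34.518100·(0.99826047 + 0.05899213·0.05895792) = 34.578111
y = r_b·(sin φ − φ·cos φ) = 34.518100·(0.05895792 − 0.05899213·0.99826047) = 0.002361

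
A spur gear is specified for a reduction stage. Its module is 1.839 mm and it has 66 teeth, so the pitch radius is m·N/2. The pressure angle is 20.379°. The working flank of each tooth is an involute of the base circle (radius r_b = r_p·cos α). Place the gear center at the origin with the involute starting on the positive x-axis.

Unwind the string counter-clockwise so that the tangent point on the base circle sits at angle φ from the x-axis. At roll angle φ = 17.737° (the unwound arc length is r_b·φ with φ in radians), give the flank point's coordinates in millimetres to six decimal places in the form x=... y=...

x=59.549522 y=0.557197

pitch radius r_p = m·N/2 = 1.839·66/2 = 60.687000
base radius r_b = r_p·cos α = 60.687000·cos 20.379° = 56.888582
roll angle φ = 17.737° = 0.30956905 rad
x = r_b·(cos φ + φ·sin φ) = 56.888582·(0.95246495 + 0.30956905·0.30464820) = 59.549522
y = r_b·(sin φ − φ·cos φ) = 56.888582·(0.30464820 − 0.30956905·0.95246495) = 0.557197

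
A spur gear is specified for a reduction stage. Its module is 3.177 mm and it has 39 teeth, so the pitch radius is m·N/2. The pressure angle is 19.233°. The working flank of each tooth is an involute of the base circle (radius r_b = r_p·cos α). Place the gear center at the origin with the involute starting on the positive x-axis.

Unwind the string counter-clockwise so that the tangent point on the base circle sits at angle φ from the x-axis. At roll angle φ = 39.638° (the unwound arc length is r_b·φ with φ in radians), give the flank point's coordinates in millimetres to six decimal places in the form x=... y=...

pitch radius r_p = m·N/2 = 3.177·39/2 = 61.951500
base radius r_b = r_p·cos α = 61.951500·cos 19.233° = 58.493789
roll angle φ = 39.638° = 0.69181361 rad
x = r_b·(cos φ + φ·sin φ) = 58.493789·(0.77009032 + 0.69181361·0.63793487) = 70.860682
y = r_b·(sin φ − φ·cos φ) = 58.493789·(0.63793487 − 0.69181361·0.77009032) = 6.152138

x=70.860682 y=6.152138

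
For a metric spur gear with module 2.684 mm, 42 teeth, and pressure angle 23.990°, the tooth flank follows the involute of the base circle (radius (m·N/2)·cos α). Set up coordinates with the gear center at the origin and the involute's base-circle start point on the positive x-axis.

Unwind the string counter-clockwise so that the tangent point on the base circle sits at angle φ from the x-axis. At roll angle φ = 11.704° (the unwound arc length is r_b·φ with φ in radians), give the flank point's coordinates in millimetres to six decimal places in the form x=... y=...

x=52.558278 y=0.145702

pitch radius r_p = m·N/2 = 2.684·42/2 = 56.364000
base radius r_b = r_p·cos α = 56.364000·cos 23.990° = 51.495077
roll angle φ = 11.704° = 0.20427334 rad
x = r_b·(cos φ + φ·sin φ) = 51.495077·(0.97920865 + 0.20427334·0.20285566) = 52.558278
y = r_b·(sin φ − φ·cos φ) = 51.495077·(0.20285566 − 0.20427334·0.97920865) = 0.145702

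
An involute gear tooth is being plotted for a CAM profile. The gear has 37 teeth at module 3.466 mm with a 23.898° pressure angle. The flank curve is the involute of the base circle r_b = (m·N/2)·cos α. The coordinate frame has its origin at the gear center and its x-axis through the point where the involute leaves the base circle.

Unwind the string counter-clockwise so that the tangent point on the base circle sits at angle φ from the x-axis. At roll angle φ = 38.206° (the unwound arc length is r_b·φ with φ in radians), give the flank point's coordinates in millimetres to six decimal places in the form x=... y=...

x=70.243863 y=5.540440

pitch radius r_p = m·N/2 = 3.466·37/2 = 64.121000
base radius r_b = r_p·cos α = 64.121000·cos 23.898° = 58.623785
roll angle φ = 38.206° = 0.66682049 rad
x = r_b·(cos φ + φ·sin φ) = 58.623785·(0.78579213 + 0.66682049·0.61849069) = 70.243863
y = r_b·(sin φ − φ·cos φ) = 58.623785·(0.61849069 − 0.66682049·0.78579213) = 5.540440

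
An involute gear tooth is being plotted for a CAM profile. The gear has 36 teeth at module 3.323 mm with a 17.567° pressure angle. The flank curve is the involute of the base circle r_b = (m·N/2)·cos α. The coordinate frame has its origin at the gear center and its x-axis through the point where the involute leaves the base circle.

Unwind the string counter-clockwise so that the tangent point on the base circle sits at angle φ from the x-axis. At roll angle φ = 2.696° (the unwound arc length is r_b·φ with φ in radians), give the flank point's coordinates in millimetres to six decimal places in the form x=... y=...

x=57.087648 y=0.001980

pitch radius r_p = m·N/2 = 3.323·36/2 = 59.814000
base radius r_b = r_p·cos α = 59.814000·cos 17.567° = 57.024554
roll angle φ = 2.696° = 0.04705408 rad
x = r_b·(cos φ + φ·sin φ) = 57.024554·(0.99889316 + 0.04705408·0.04703671) = 57.087648
y = r_b·(sin φ − φ·cos φ) = 57.024554·(0.04703671 − 0.04705408·0.99889316) = 0.001980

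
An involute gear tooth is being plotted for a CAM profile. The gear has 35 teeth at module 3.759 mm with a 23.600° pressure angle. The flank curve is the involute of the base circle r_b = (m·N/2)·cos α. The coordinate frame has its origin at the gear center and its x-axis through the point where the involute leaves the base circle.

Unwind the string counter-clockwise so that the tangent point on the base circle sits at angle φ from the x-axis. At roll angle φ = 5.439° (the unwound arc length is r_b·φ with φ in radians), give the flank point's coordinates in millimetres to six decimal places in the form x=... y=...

x=60.551626 y=0.017173

pitch radius r_p = m·N/2 = 3.759·35/2 = 65.782500
base radius r_b = r_p·cos α = 65.782500·cos 23.600° = 60.280631
roll angle φ = 5.439° = 0.09492846 rad
x = r_b·(cos φ + φ·sin φ) = 60.280631·(0.99549768 + 0.09492846·0.09478595) = 60.551626
y = r_b·(sin φ − φ·cos φ) = 60.280631·(0.09478595 − 0.09492846·0.99549768) = 0.017173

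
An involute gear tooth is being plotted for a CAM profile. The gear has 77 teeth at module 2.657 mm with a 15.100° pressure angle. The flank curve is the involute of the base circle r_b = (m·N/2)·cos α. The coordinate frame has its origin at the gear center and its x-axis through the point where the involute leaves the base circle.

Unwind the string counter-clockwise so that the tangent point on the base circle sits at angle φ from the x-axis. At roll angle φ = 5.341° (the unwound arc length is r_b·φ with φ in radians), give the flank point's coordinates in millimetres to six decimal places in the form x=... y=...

pitch radius r_p = m·N/2 = 2.657·77/2 = 102.294500
base radius r_b = r_p·cos α = 102.294500·cos 15.100° = 98.762540
roll angle φ = 5.341° = 0.09321804 rad
x = r_b·(cos φ + φ·sin φ) = 98.762540·(0.99565834 + 0.09321804·0.09308309) = 99.190712
y = r_b·(sin φ − φ·cos φ) = 98.762540·(0.09308309 − 0.09321804·0.99565834) = 0.026644

x=99.190712 y=0.026644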